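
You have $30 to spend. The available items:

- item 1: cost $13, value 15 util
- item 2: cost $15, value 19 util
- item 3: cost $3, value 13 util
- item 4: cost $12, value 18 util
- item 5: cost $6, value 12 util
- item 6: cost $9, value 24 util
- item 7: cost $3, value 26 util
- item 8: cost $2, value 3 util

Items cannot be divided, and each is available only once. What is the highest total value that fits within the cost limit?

Check high-value combinations within $30:
- item 3+item 4+item 6+item 7+item 8: cost 3+12+9+3+2=29, value 13+18+24+26+3=84
- item 2+item 3+item 6+item 7: cost 15+3+9+3=30, value 19+13+24+26=82
- item 3+item 4+item 6+item 7: cost 3+12+9+3=27, value 13+18+24+26=81
Best: 84 util.

84 util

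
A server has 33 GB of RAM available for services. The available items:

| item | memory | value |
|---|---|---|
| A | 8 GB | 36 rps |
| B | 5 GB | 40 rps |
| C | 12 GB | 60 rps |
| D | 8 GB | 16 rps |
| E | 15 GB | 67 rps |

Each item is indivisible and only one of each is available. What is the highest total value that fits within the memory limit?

167 rps

This is a 0/1 knapsack; check combinations near the capacity.
- B+C+E: memory 5+12+15=32, value 40+60+67=167
- A+B+C+D: memory 8+5+12+8=33, value 36+40+60+16=152
- A+B+E: memory 8+5+15=28, value 36+40+67=143
- A+B+C: memory 8+5+12=25, value 36+40+60=136
Best: 167 rps.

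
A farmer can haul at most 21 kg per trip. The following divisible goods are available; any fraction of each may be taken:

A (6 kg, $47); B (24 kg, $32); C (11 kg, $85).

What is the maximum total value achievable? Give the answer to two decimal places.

Take in order of value per unit:
- A (47/6 per unit): all 6 → value 47, running total 47.00
- C (85/11 per unit): all 11 → value 85, running total 132.00
- B (32/24 per unit): 4 of 24 → value 4×32/24 = 5.3333, running total 137.33
Total 137.33.

137.33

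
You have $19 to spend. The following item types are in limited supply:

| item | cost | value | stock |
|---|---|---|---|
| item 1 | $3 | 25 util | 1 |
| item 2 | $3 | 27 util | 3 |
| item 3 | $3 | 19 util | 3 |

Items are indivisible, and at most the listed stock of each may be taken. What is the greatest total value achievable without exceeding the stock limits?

Top feasible selections:
- 1×item 1 + 3×item 2 + 2×item 3: cost 18, value 144
- 3×item 2 + 3×item 3: cost 18, value 138
- 1×item 1 + 2×item 2 + 3×item 3: cost 18, value 136
Best: 144 util.

144 util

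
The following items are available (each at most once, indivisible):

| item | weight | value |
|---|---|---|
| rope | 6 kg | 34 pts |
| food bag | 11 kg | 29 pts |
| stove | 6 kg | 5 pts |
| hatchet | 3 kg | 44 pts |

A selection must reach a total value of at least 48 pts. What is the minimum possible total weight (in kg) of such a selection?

Subsets with value ≥ 48, sorted by total weight:
- rope+hatchet: weight 9, value 78
- stove+hatchet: weight 9, value 49
Minimum weight: 9 kg.

9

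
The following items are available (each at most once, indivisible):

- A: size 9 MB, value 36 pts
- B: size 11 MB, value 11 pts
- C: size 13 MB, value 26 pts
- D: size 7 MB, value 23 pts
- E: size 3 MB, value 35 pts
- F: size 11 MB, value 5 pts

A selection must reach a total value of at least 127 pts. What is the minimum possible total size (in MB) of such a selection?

43

Subsets with value ≥ 127, sorted by total size:
- A+B+C+D+E: size 43, value 131
- A+B+C+D+E+F: size 54, value 136
Minimum size: 43 MB.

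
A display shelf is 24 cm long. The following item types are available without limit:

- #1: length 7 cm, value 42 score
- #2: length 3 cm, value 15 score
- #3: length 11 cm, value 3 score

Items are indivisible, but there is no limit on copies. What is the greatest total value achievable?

141 score

Best value-per-unit is #1 at 42/7; filling with it alone gives 3×42 = 126.
Optimal mix: 3×#1 + 1×#2 → length 24, value 141.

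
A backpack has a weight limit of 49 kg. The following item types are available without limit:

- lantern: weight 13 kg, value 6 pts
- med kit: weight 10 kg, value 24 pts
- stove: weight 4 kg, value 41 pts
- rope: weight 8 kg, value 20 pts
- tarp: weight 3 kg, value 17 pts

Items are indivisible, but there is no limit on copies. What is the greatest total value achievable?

492 pts

Best value-per-unit is stove at 41/4, and filling with it alone uses weight 12×4=48. No mix of the others beats 12×41 = 492.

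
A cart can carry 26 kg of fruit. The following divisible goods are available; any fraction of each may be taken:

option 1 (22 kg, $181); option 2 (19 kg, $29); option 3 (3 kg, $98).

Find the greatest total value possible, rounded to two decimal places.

280.53

Take in order of value per unit:
- option 3 (98/3 per unit): all 3 → value 98, running total 98.00
- option 1 (181/22 per unit): all 22 → value 181, running total 279.00
- option 2 (29/19 per unit): 1 of 19 → value 1×29/19 = 1.5263, running total 280.53
Total 280.53.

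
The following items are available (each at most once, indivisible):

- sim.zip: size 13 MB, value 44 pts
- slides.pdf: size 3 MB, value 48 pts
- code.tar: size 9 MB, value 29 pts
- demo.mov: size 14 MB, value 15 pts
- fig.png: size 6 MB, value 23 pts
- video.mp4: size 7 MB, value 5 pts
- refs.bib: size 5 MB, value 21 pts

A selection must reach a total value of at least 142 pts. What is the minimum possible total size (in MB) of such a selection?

Subsets with value ≥ 142, sorted by total size:
- sim.zip+slides.pdf+code.tar+refs.bib: size 30, value 142
- sim.zip+slides.pdf+code.tar+fig.png: size 31, value 144
- sim.zip+slides.pdf+code.tar+fig.png+refs.bib: size 36, value 165
Minimum size: 30 MB.

30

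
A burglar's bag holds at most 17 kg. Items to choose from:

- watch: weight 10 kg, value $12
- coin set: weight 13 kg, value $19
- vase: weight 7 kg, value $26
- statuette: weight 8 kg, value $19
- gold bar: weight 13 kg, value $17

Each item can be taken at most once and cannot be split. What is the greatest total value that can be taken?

Check high-value combinations within 17 kg:
- vase+statuette: weight 7+8=15, value 26+19=45
- watch+vase: weight 10+7=17, value 12+26=38
- vase: weight 7, value 26
- statuette: weight 8, value 19
Best: $45.

$45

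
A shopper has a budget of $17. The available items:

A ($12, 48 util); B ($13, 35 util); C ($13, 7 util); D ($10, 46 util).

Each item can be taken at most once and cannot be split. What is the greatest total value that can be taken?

Check high-value combinations within $17:
- A: cost 12, value 48
- D: cost 10, value 46
- B: cost 13, value 35
- C: cost 13, value 7
Best: 48 util.

48 util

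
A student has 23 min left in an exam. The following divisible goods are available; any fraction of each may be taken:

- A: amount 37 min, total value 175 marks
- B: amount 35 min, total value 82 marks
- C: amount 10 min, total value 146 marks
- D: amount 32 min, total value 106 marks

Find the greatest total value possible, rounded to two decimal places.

207.49

Take in order of value per unit:
- C (146/10 per unit): all 10 → value 146, running total 146.00
- A (175/37 per unit): 13 of 37 → value 13×175/37 = 61.4865, running total 207.49
Total 207.49.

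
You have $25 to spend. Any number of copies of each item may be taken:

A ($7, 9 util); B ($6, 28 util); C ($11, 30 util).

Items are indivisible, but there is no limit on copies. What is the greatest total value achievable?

112 util

Best value-per-unit is B at 28/6, and filling with it alone uses cost 4×6=24. No mix of the others beats 4×28 = 112.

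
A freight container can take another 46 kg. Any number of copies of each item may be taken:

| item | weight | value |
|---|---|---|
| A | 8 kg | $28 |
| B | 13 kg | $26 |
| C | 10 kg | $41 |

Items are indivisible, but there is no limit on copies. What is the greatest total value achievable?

$179

Best value-per-unit is C at 41/10; filling with it alone gives 4×41 = 164.
Optimal mix: 2×A + 3×C → weight 46, value 179.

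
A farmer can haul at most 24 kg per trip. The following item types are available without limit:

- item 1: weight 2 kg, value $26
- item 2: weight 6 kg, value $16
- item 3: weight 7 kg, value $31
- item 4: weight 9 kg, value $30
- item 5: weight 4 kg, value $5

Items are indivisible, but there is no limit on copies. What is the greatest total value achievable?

Best value-per-unit is item 1 at 26/2, and filling with it alone uses weight 12×2=24. No mix of the others beats 12×26 = 312.

$312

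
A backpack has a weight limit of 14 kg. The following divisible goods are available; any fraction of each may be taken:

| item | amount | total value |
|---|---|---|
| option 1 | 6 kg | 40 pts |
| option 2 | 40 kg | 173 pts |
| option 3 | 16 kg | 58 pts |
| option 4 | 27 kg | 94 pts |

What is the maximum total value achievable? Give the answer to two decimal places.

74.60

Take in order of value per unit:
- option 1 (40/6 per unit): all 6 → value 40, running total 40.00
- option 2 (173/40 per unit): 8 of 40 → value 8×173/40 = 34.6000, running total 74.60
Total 74.60.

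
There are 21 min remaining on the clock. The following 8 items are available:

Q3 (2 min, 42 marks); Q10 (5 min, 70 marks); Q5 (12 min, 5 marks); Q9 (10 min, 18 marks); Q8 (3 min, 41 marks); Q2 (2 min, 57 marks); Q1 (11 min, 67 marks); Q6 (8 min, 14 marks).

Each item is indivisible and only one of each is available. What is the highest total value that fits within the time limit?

236 marks

Check high-value combinations within 21 min:
- Q3+Q10+Q2+Q1: time 2+5+2+11=20, value 42+70+57+67=236
- Q10+Q8+Q2+Q1: time 5+3+2+11=21, value 70+41+57+67=235
- Q3+Q10+Q8+Q2+Q6: time 2+5+3+2+8=20, value 42+70+41+57+14=224
- Q3+Q10+Q8+Q1: time 2+5+3+11=21, value 42+70+41+67=220
Best: 236 marks.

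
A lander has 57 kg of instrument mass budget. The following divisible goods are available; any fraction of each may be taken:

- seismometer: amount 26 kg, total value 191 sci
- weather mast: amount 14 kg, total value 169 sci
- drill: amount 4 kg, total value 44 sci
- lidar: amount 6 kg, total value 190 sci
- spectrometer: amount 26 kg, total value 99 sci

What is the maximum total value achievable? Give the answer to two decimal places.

620.65

Take in order of value per unit:
- lidar (190/6 per unit): all 6 → value 190, running total 190.00
- weather mast (169/14 per unit): all 14 → value 169, running total 359.00
- drill (44/4 per unit): all 4 → value 44, running total 403.00
- seismometer (191/26 per unit): all 26 → value 191, running total 594.00
- spectrometer (99/26 per unit): 7 of 26 → value 7×99/26 = 26.6538, running total 620.65
Total 620.65.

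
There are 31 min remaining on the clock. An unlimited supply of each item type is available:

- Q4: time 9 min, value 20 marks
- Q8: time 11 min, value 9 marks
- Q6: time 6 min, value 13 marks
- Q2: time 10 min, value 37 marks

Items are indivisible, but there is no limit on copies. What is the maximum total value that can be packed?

111 marks

Best value-per-unit is Q2 at 37/10, and filling with it alone uses time 3×10=30. No mix of the others beats 3×37 = 111.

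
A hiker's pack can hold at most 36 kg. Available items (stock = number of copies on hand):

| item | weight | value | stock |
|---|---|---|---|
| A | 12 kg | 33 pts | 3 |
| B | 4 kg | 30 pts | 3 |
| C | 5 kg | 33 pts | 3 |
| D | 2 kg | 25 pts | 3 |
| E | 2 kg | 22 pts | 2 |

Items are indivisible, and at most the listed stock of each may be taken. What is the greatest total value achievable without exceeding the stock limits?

Top feasible selections:
- 3×B + 3×C + 3×D + 1×E: weight 35, value 286
- 3×B + 3×C + 2×D + 2×E: weight 35, value 283
- 2×B + 3×C + 3×D + 2×E: weight 33, value 278
- 3×B + 2×C + 3×D + 2×E: weight 32, value 275
Best: 286 pts.

286 pts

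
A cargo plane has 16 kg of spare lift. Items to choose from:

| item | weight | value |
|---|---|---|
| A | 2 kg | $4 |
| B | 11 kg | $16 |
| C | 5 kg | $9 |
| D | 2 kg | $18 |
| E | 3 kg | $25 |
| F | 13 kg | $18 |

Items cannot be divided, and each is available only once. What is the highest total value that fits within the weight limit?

Check high-value combinations within 16 kg:
- B+D+E: weight 11+2+3=16, value 16+18+25=59
- A+C+D+E: weight 2+5+2+3=12, value 4+9+18+25=56
- C+D+E: weight 5+2+3=10, value 9+18+25=52
- A+D+E: weight 2+2+3=7, value 4+18+25=47
- A+B+E: weight 2+11+3=16, value 4+16+25=45
Best: $59.

$59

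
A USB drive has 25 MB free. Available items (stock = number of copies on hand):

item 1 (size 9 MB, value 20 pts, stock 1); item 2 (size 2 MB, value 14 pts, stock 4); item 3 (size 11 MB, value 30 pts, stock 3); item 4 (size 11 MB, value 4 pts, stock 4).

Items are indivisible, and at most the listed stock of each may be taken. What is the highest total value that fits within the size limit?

Best selections within size 25 and stock limits:
- 4×item 2 + 1×item 3: size 19, value 86
- 1×item 1 + 2×item 2 + 1×item 3: size 24, value 78
- 1×item 1 + 4×item 2: size 17, value 76
Best: 86 pts.

86 pts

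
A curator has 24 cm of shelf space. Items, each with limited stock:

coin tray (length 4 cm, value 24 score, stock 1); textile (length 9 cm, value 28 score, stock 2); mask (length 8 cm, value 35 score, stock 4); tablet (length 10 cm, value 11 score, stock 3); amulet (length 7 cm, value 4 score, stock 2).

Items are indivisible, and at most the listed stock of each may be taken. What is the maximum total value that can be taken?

Best selections within length 24 and stock limits:
- 3×mask: length 24, value 105
- 1×coin tray + 2×mask: length 20, value 94
- 1×coin tray + 1×textile + 1×mask: length 21, value 87
Best: 105 score.

105 score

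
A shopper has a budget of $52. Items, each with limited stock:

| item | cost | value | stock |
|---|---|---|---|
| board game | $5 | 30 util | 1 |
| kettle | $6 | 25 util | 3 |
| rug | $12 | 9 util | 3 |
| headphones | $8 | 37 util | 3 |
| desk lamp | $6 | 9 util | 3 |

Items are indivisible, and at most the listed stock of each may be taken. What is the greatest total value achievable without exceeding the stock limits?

216 util

Best selections within cost 52 and stock limits:
- 1×board game + 3×kettle + 3×headphones: cost 47, value 216
- 1×board game + 2×kettle + 3×headphones + 1×desk lamp: cost 47, value 200
- 1×board game + 3×kettle + 2×headphones + 2×desk lamp: cost 51, value 197
Best: 216 util.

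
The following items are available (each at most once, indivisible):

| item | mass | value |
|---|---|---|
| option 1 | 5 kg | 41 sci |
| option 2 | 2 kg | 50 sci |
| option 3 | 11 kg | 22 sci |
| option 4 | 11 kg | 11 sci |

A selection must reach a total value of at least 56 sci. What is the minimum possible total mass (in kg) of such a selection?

Subsets with value ≥ 56, sorted by total mass:
- option 1+option 2: mass 7, value 91
- option 2+option 3: mass 13, value 72
Minimum mass: 7 kg.

7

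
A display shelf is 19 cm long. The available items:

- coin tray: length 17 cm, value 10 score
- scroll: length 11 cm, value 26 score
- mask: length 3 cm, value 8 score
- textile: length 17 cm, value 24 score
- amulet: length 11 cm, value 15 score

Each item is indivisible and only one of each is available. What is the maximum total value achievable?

34 score

Check high-value combinations within 19 cm:
- scroll+mask: length 11+3=14, value 26+8=34
- scroll: length 11, value 26
- textile: length 17, value 24
- mask+amulet: length 3+11=14, value 8+15=23
- amulet: length 11, value 15
Best: 34 score.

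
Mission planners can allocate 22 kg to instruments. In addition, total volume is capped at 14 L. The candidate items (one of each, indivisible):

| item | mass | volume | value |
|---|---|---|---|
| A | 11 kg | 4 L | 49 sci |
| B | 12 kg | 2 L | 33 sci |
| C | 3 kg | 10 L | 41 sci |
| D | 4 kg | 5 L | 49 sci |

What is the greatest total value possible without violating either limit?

98 sci

Feasible sets respecting both limits:
- A+D: mass 15, volume 9, value 98
- A+C: mass 14, volume 14, value 90
- B+D: mass 16, volume 7, value 82
- B+C: mass 15, volume 12, value 74
Best: 98 sci.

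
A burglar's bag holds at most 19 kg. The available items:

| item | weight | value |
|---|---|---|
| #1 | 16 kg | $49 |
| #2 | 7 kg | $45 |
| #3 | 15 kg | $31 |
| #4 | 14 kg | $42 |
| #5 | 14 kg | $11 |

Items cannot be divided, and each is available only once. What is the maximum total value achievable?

Check high-value combinations within 19 kg:
- #1: weight 16, value 49
- #2: weight 7, value 45
- #4: weight 14, value 42
Best: $49.

$49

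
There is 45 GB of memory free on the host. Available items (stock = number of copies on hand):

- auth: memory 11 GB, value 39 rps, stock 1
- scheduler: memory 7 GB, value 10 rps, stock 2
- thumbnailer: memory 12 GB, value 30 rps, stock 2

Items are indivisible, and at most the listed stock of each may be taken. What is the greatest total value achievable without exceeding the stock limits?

109 rps

Top feasible selections:
- 1×auth + 1×scheduler + 2×thumbnailer: memory 42, value 109
- 1×auth + 2×thumbnailer: memory 35, value 99
- 1×auth + 2×scheduler + 1×thumbnailer: memory 37, value 89
Best: 109 rps.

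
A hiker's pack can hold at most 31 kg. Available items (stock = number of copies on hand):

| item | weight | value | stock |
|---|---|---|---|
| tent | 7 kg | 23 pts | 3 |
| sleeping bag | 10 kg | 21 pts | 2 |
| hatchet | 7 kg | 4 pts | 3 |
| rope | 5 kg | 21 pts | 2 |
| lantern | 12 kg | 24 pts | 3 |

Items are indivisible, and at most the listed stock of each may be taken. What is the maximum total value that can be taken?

111 pts

Top feasible selections:
- 3×tent + 2×rope: weight 31, value 111
- 2×tent + 1×hatchet + 2×rope: weight 31, value 92
- 2×tent + 1×rope + 1×lantern: weight 31, value 91
Best: 111 pts.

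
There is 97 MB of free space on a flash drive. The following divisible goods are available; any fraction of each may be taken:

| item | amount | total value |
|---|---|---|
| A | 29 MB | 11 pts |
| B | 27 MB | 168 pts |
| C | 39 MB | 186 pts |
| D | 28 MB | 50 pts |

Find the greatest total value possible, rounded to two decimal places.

405.14

Take in order of value per unit:
- B (168/27 per unit): all 27 → value 168, running total 168.00
- C (186/39 per unit): all 39 → value 186, running total 354.00
- D (50/28 per unit): all 28 → value 50, running total 404.00
- A (11/29 per unit): 3 of 29 → value 3×11/29 = 1.1379, running total 405.14
Total 405.14.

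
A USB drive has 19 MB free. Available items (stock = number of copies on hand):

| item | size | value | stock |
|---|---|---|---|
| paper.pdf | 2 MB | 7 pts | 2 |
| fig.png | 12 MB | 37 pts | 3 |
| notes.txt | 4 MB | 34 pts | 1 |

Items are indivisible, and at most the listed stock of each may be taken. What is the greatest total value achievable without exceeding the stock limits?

Best selections within size 19 and stock limits:
- 1×paper.pdf + 1×fig.png + 1×notes.txt: size 18, value 78
- 1×fig.png + 1×notes.txt: size 16, value 71
- 2×paper.pdf + 1×fig.png: size 16, value 51
Best: 78 pts.

78 pts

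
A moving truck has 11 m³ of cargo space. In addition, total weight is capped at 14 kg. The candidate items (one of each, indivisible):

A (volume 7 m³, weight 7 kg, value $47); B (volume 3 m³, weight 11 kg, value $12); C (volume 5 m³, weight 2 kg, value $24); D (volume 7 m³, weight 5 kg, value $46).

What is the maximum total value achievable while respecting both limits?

Feasible sets respecting both limits:
- A: volume 7, weight 7, value 47
- D: volume 7, weight 5, value 46
- B+C: volume 8, weight 13, value 36
Best: $47.

$47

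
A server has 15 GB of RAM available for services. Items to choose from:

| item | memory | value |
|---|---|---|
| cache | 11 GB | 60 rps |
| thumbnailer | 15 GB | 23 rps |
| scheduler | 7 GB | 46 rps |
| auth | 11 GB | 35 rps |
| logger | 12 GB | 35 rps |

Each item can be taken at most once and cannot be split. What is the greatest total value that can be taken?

60 rps

Check high-value combinations within 15 GB:
- cache: memory 11, value 60
- scheduler: memory 7, value 46
- auth: memory 11, value 35
Best: 60 rps.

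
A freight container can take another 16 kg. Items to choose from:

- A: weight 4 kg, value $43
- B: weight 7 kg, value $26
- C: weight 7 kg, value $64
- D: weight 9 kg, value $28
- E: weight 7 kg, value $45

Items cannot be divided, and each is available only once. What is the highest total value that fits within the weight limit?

Check high-value combinations within 16 kg:
- C+E: weight 7+7=14, value 64+45=109
- A+C: weight 4+7=11, value 43+64=107
- C+D: weight 7+9=16, value 64+28=92
Best: $109.

$109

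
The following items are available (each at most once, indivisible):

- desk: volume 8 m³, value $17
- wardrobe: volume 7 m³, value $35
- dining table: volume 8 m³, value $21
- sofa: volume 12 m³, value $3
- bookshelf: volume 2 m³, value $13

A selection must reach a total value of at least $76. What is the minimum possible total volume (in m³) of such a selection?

25

Subsets with value ≥ 76, sorted by total volume:
- desk+wardrobe+dining table+bookshelf: volume 25, value 86
- desk+wardrobe+dining table+sofa: volume 35, value 76
- desk+wardrobe+dining table+sofa+bookshelf: volume 37, value 89
Minimum volume: 25 m³.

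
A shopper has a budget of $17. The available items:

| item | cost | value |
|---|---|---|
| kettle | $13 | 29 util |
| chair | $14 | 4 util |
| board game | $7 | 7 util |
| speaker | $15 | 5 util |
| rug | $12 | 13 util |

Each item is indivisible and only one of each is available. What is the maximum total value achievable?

29 util

Check high-value combinations within $17:
- kettle: cost 13, value 29
- rug: cost 12, value 13
- board game: cost 7, value 7
- speaker: cost 15, value 5
Best: 29 util.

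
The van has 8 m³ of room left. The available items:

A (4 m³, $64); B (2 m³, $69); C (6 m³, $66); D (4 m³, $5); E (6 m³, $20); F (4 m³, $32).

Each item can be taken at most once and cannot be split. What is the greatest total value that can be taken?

Check high-value combinations within 8 m³:
- B+C: volume 2+6=8, value 69+66=135
- A+B: volume 4+2=6, value 64+69=133
- B+F: volume 2+4=6, value 69+32=101
- A+F: volume 4+4=8, value 64+32=96
Best: $135.

$135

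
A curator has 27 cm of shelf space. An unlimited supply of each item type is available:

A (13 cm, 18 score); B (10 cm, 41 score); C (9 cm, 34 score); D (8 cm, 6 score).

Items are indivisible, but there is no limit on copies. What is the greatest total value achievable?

102 score

Best value-per-unit is B at 41/10; filling with it alone gives 2×41 = 82.
Optimal mix: 3×C → length 27, value 102.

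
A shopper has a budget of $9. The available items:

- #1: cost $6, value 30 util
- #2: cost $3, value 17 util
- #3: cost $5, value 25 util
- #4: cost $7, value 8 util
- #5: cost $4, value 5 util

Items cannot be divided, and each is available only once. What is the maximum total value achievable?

47 util

Check high-value combinations within $9:
- #1+#2: cost 6+3=9, value 30+17=47
- #2+#3: cost 3+5=8, value 17+25=42
- #1: cost 6, value 30
- #3+#5: cost 5+4=9, value 25+5=30
- #3: cost 5, value 25
Best: 47 util.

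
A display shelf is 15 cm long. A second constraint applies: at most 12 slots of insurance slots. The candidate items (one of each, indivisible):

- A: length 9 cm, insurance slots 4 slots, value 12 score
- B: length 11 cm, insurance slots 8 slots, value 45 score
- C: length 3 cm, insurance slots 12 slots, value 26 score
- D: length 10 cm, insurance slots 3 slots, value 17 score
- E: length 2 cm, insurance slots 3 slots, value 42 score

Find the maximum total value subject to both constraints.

87 score

Feasible sets respecting both limits:
- B+E: length 13, insurance slots 11, value 87
- D+E: length 12, insurance slots 6, value 59
- A+E: length 11, insurance slots 7, value 54
- B: length 11, insurance slots 8, value 45
Best: 87 score.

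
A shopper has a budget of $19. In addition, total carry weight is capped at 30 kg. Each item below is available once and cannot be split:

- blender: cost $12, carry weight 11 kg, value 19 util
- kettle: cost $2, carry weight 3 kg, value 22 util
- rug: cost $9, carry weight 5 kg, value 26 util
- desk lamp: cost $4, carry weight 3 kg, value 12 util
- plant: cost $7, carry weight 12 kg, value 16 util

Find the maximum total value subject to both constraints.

64 util

Feasible sets respecting both limits:
- kettle+rug+plant: cost 18, carry weight 20, value 64
- kettle+rug+desk lamp: cost 15, carry weight 11, value 60
- blender+kettle+desk lamp: cost 18, carry weight 17, value 53
Best: 64 util.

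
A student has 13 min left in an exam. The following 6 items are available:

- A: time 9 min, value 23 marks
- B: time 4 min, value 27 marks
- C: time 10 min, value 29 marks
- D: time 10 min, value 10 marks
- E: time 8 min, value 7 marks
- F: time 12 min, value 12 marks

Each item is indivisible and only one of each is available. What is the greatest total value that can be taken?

Check high-value combinations within 13 min:
- A+B: time 9+4=13, value 23+27=50
- B+E: time 4+8=12, value 27+7=34
- C: time 10, value 29
- B: time 4, value 27
Best: 50 marks.

50 marks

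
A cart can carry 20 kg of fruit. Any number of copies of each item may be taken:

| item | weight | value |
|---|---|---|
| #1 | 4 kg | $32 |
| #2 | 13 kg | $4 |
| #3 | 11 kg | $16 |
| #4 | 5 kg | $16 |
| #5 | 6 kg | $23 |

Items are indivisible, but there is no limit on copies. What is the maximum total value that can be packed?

Best value-per-unit is #1 at 32/4, and filling with it alone uses weight 5×4=20. No mix of the others beats 5×32 = 160.

$160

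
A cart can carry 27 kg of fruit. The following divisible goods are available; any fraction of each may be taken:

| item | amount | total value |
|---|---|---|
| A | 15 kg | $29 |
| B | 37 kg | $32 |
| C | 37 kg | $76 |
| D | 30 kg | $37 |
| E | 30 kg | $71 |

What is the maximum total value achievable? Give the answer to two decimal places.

63.90

Take in order of value per unit:
- E (71/30 per unit): 27 of 30 → value 27×71/30 = 63.9000, running total 63.90
Total 63.90.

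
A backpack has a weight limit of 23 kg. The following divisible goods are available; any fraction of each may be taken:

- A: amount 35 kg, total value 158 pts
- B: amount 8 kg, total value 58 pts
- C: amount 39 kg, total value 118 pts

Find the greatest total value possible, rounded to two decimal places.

125.71

Take in order of value per unit:
- B (58/8 per unit): all 8 → value 58, running total 58.00
- A (158/35 per unit): 15 of 35 → value 15×158/35 = 67.7143, running total 125.71
Total 125.71.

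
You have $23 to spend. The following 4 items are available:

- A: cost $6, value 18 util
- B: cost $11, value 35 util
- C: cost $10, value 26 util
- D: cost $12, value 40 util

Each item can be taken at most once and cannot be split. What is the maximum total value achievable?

Check high-value combinations within $23:
- B+D: cost 11+12=23, value 35+40=75
- C+D: cost 10+12=22, value 26+40=66
- B+C: cost 11+10=21, value 35+26=61
Best: 75 util.

75 util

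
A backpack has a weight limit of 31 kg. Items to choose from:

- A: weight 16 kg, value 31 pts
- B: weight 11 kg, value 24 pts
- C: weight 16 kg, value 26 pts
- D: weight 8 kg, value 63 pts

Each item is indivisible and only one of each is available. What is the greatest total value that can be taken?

94 pts

Check high-value combinations within 31 kg:
- A+D: weight 16+8=24, value 31+63=94
- C+D: weight 16+8=24, value 26+63=89
- B+D: weight 11+8=19, value 24+63=87
Best: 94 pts.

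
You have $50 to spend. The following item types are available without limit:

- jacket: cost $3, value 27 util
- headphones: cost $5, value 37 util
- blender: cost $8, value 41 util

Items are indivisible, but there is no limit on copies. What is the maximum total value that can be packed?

Best value-per-unit is jacket at 27/3; filling with it alone gives 16×27 = 432.
Optimal mix: 15×jacket + 1×headphones → cost 50, value 442.

442 util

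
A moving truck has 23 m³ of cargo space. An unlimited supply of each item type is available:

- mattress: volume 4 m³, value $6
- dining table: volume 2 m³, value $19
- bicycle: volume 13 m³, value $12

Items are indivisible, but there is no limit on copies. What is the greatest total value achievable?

Best value-per-unit is dining table at 19/2, and filling with it alone uses volume 11×2=22. No mix of the others beats 11×19 = 209.

$209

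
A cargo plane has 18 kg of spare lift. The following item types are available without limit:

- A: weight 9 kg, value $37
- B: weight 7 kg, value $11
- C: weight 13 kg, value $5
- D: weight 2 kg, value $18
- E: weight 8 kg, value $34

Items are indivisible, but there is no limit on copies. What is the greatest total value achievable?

$162

Best value-per-unit is D at 18/2, and filling with it alone uses weight 9×2=18. No mix of the others beats 9×18 = 162.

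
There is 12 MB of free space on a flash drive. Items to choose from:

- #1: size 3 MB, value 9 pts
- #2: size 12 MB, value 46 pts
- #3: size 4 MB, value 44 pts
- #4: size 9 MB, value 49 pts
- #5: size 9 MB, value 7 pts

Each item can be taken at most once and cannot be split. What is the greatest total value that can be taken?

Check high-value combinations within 12 MB:
- #1+#4: size 3+9=12, value 9+49=58
- #1+#3: size 3+4=7, value 9+44=53
- #4: size 9, value 49
- #2: size 12, value 46
Best: 58 pts.

58 pts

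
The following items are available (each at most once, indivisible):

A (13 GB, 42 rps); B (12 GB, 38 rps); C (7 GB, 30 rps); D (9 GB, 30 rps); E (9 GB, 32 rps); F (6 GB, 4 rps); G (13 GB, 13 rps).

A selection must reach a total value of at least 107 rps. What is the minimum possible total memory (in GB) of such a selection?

32

Subsets with value ≥ 107, sorted by total memory:
- A+B+C: memory 32, value 110
- A+B+E: memory 34, value 112
- A+B+D: memory 34, value 110
Minimum memory: 32 GB.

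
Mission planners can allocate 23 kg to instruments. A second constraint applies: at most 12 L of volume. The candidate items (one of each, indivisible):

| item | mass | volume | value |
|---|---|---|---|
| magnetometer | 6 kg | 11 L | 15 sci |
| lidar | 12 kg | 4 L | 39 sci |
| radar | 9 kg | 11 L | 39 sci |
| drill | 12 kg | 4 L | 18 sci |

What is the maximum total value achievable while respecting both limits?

Feasible sets respecting both limits:
- lidar: mass 12, volume 4, value 39
- radar: mass 9, volume 11, value 39
- drill: mass 12, volume 4, value 18
Best: 39 sci.

39 sci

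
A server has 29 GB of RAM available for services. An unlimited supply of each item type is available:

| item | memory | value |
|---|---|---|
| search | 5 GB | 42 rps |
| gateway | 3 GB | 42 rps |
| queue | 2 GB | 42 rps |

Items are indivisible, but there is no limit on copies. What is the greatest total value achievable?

Best value-per-unit is queue at 42/2; filling with it alone gives 14×42 = 588.
Optimal mix: 1×gateway + 13×queue → memory 29, value 588.

588 rps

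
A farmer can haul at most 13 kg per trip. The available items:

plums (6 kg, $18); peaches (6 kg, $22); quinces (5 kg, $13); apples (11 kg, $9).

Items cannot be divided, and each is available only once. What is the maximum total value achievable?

Check high-value combinations within 13 kg:
- plums+peaches: weight 6+6=12, value 18+22=40
- peaches+quinces: weight 6+5=11, value 22+13=35
- plums+quinces: weight 6+5=11, value 18+13=31
- peaches: weight 6, value 22
Best: $40.

$40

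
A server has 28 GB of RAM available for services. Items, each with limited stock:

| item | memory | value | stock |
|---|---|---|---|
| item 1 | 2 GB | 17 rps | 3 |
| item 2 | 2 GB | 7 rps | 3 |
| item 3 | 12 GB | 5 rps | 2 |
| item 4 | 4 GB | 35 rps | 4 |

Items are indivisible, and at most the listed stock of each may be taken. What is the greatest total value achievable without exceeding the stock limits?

212 rps

Top feasible selections:
- 3×item 1 + 3×item 2 + 4×item 4: memory 28, value 212
- 3×item 1 + 2×item 2 + 4×item 4: memory 26, value 205
- 3×item 1 + 1×item 2 + 4×item 4: memory 24, value 198
- 2×item 1 + 3×item 2 + 4×item 4: memory 26, value 195
Best: 212 rps.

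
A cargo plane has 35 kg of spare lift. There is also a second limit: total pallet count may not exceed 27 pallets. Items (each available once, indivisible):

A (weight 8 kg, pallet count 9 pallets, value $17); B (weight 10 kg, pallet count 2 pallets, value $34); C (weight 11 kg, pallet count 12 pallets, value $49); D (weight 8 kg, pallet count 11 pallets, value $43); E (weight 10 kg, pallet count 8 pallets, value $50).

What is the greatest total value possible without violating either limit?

Feasible sets respecting both limits:
- B+C+E: weight 31, pallet count 22, value 133
- B+D+E: weight 28, pallet count 21, value 127
- B+C+D: weight 29, pallet count 25, value 126
- A+B+E: weight 28, pallet count 19, value 101
Best: $133.

$133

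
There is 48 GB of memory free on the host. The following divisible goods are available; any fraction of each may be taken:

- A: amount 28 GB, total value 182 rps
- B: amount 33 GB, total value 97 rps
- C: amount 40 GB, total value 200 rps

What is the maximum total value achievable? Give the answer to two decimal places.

Take in order of value per unit:
- A (182/28 per unit): all 28 → value 182, running total 182.00
- C (200/40 per unit): 20 of 40 → value 20×200/40 = 100.0000, running total 282.00
Total 282.00.

282.00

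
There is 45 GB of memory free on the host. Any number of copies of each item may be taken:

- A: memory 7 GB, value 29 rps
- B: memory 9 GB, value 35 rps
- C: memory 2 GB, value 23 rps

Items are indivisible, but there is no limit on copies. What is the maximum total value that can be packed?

506 rps

Best value-per-unit is C at 23/2, and filling with it alone uses memory 22×2=44. No mix of the others beats 22×23 = 506.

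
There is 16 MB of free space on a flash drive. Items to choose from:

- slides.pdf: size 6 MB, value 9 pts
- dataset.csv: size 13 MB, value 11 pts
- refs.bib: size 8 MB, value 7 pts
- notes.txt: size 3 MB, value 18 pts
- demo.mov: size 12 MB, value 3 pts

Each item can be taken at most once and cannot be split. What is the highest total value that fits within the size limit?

Check high-value combinations within 16 MB:
- dataset.csv+notes.txt: size 13+3=16, value 11+18=29
- slides.pdf+notes.txt: size 6+3=9, value 9+18=27
- refs.bib+notes.txt: size 8+3=11, value 7+18=25
- notes.txt+demo.mov: size 3+12=15, value 18+3=21
Best: 29 pts.

29 pts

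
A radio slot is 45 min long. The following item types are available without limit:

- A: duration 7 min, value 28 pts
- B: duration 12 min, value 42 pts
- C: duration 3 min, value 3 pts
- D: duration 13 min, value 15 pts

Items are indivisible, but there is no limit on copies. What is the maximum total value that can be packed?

Best value-per-unit is A at 28/7; filling with it alone gives 6×28 = 168.
Optimal mix: 6×A + 1×C → duration 45, value 171.

171 pts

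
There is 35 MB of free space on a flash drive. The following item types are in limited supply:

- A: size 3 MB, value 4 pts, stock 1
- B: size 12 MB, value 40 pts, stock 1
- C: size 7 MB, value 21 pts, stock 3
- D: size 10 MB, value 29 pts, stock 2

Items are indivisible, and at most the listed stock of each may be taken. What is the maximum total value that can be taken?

103 pts

Top feasible selections:
- 1×B + 3×C: size 33, value 103
- 1×A + 1×B + 2×D: size 35, value 102
- 2×C + 2×D: size 34, value 100
Best: 103 pts.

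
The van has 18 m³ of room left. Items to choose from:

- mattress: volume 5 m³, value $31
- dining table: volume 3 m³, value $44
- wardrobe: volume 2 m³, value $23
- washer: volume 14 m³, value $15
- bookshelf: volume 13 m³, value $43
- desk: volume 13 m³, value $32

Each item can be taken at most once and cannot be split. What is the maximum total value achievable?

$110

Check high-value combinations within 18 m³:
- dining table+wardrobe+bookshelf: volume 3+2+13=18, value 44+23+43=110
- dining table+wardrobe+desk: volume 3+2+13=18, value 44+23+32=99
- mattress+dining table+wardrobe: volume 5+3+2=10, value 31+44+23=98
- dining table+bookshelf: volume 3+13=16, value 44+43=87
- dining table+desk: volume 3+13=16, value 44+32=76
Best: $110.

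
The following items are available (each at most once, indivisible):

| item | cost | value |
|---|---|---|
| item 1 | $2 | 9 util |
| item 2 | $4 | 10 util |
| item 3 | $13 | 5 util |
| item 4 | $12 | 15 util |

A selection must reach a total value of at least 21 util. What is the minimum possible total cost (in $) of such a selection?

Subsets with value ≥ 21, sorted by total cost:
- item 1+item 4: cost 14, value 24
- item 2+item 4: cost 16, value 25
Minimum cost: 14 $.

14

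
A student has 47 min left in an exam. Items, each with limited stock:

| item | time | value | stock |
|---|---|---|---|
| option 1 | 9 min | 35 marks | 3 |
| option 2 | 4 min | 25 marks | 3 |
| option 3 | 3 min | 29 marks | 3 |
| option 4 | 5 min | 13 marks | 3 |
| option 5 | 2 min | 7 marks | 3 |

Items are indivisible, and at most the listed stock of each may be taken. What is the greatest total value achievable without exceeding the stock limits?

253 marks

Best selections within time 47 and stock limits:
- 2×option 1 + 3×option 2 + 3×option 3 + 3×option 5: time 45, value 253
- 2×option 1 + 3×option 2 + 3×option 3 + 1×option 4 + 1×option 5: time 46, value 252
- 3×option 1 + 2×option 2 + 3×option 3 + 1×option 5: time 46, value 249
- 2×option 1 + 3×option 2 + 3×option 3 + 2×option 5: time 43, value 246
Best: 253 marks.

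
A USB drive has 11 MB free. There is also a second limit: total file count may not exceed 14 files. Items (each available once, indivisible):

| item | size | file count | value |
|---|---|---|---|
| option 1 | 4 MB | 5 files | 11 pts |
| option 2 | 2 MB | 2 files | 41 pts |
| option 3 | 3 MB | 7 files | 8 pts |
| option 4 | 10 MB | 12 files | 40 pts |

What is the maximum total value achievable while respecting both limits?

60 pts

Feasible sets respecting both limits:
- option 1+option 2+option 3: size 9, file count 14, value 60
- option 1+option 2: size 6, file count 7, value 52
- option 2+option 3: size 5, file count 9, value 49
Best: 60 pts.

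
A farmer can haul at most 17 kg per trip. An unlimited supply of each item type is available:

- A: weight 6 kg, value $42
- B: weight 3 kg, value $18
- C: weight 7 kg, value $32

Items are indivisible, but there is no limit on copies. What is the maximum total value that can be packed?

Best value-per-unit is A at 42/6; filling with it alone gives 2×42 = 84.
Optimal mix: 2×A + 1×B → weight 15, value 102.

$102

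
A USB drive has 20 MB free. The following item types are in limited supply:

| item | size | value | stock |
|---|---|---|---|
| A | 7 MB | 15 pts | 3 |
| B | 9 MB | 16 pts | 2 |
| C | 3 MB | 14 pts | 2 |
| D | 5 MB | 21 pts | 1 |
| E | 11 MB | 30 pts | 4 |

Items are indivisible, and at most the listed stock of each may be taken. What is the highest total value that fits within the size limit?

65 pts

Top feasible selections:
- 1×C + 1×D + 1×E: size 19, value 65
- 1×B + 2×C + 1×D: size 20, value 65
- 1×A + 2×C + 1×D: size 18, value 64
Best: 65 pts.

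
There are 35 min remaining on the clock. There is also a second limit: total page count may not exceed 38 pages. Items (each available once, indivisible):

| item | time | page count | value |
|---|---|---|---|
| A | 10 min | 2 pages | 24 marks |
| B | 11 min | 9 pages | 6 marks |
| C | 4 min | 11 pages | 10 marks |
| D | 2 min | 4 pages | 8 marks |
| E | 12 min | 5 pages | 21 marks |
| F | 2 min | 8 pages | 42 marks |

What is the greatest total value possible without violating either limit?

Feasible sets respecting both limits:
- A+C+D+E+F: time 30, page count 30, value 105
- A+C+E+F: time 28, page count 26, value 97
- A+D+E+F: time 26, page count 19, value 95
Best: 105 marks.

105 marks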